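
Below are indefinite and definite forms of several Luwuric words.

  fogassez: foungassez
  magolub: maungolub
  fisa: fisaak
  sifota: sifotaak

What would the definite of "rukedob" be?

ruunkedob

fisa and fogassez both begin with f- yet inflect differently (fisaak, foungassez), so the first letter is not what conditions the rule; the final letter is.
"rukedob" ends in -b. The one such stem in the data (magolub → maungolub) inserts -un- after the first vowel (as does fogassez), so the same rule applies.
The other pattern: stems ending in -a add -ak.
So rukedob → ruunkedob.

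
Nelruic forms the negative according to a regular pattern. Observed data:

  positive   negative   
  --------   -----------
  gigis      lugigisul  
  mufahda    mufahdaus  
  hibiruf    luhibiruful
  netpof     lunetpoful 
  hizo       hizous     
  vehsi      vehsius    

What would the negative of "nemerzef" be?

lunemerzeful

"nemerzef" ends in a consonant. The stems ending in a consonant (gigis → lugigisul, hibiruf → luhibiruful, netpof → lunetpoful) add lu- … -ul around the stem.
So nemerzef → lunemerzeful.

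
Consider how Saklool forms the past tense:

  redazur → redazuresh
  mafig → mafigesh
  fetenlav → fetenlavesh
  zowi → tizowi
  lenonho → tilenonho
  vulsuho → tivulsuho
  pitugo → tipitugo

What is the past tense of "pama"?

tipama

mafig and zowi both have last vowel 'i' yet inflect differently (mafigesh, tizowi), so the last vowel is not what conditions the rule; whether the stem ends in a vowel or a consonant is.
"pama" ends in a vowel. The stems ending in a vowel (zowi → tizowi, lenonho → tilenonho, vulsuho → tivulsuho) add the prefix ti-.
So pama → tipama.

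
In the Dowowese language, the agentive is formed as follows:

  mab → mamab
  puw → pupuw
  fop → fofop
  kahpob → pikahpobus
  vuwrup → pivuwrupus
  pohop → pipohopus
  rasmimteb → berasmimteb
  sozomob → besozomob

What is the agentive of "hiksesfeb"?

behiksesfeb

mab and kahpob both end in -b yet inflect differently (mamab, pikahpobus), so the final letter is not what conditions the rule; the number of vowels is.
"hiksesfeb" has 3 vowels. The stems with 3 vowels (rasmimteb → berasmimteb, sozomob → besozomob) add the prefix be-.
The other patterns: stems with 1 vowel repeat the first consonant+vowel as a prefix; stems with 2 vowels add pi- … -us around the stem.
So hiksesfeb → behiksesfeb.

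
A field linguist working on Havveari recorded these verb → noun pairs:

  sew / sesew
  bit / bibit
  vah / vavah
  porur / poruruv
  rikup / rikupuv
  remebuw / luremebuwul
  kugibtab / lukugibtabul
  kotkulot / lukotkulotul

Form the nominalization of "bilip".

bilipuv

"bilip" has 2 vowels. The stems with 2 vowels (porur → poruruv, rikup → rikupuv) add -uv.
So bilip → bilipuv.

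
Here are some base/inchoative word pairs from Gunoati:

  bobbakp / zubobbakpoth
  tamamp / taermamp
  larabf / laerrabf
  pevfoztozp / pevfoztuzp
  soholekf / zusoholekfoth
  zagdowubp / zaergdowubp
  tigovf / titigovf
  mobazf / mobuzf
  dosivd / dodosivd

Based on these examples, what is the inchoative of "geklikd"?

bobbakp and pevfoztozp both end in -p yet inflect differently (zubobbakpoth, pevfoztuzp), so the final letter is not what conditions the rule; the second-to-last letter is.
"geklikd" has second-to-last letter 'k'. The stems whose second-to-last letter is 'k' (bobbakp → zubobbakpoth, soholekf → zusoholekfoth) add zu- … -oth around the stem.
The other patterns: stems whose second-to-last letter is 'z' change the last vowel to 'u'; stems whose second-to-last letter is 'b' or 'm' insert -er- after the first vowel; stems whose second-to-last letter is 'v' repeat the first consonant+vowel as a prefix.
So geklikd → zugeklikdoth.

zugeklikdoth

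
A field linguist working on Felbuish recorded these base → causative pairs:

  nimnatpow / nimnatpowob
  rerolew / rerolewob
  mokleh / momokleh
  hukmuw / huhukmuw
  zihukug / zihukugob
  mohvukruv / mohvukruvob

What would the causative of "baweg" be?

"baweg" has 2 vowels. The stems with 2 vowels (mokleh → momokleh, hukmuw → huhukmuw) repeat the first consonant+vowel as a prefix.
So baweg → babaweg.

babaweg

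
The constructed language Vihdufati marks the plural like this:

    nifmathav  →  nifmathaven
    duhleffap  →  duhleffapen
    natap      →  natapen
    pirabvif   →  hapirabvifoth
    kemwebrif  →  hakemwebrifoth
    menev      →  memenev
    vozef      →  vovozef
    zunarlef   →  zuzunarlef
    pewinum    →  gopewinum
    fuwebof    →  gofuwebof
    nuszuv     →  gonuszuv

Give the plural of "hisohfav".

hisohfaven

"hisohfav" has last vowel 'a'. The stems whose last vowel is 'a' (nifmathav → nifmathaven, duhleffap → duhleffapen, natap → natapen) add -en.
The other patterns: stems whose last vowel is 'i' add ha- … -oth around the stem; stems whose last vowel is 'e' repeat the first consonant+vowel as a prefix; stems whose last vowel is 'o' or 'u' add the prefix go-.
So hisohfav → hisohfaven.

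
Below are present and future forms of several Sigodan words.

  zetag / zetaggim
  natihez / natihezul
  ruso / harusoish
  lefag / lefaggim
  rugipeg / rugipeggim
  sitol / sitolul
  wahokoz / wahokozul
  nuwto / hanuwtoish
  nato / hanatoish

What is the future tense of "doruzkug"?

doruzkuggim

"doruzkug" ends in -g. The stems ending in -g (rugipeg → rugipeggim, zetag → zetaggim, lefag → lefaggim) double the final consonant and add -im.
So doruzkug → doruzkuggim.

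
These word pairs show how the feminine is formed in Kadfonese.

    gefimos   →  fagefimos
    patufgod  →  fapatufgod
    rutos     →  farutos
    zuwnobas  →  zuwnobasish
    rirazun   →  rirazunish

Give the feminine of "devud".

devudish

gefimos and zuwnobas both end in -s yet inflect differently (fagefimos, zuwnobasish), so the final letter is not what conditions the rule; the last vowel is.
"devud" has last vowel 'u'. The one such stem in the data (rirazun → rirazunish) adds -ish, so the same rule applies.
The other pattern: stems whose last vowel is 'o' add the prefix fa-.
So devud → devudish.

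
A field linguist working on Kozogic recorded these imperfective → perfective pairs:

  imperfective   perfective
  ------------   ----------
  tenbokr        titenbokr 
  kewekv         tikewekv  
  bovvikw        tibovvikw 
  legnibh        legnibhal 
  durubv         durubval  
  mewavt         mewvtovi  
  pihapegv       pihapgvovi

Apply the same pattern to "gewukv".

tigewukv

kewekv and durubv both end in -v yet inflect differently (tikewekv, durubval), so the final letter is not what conditions the rule; the second-to-last letter is.
"gewukv" has second-to-last letter 'k'. The stems whose second-to-last letter is 'k' (tenbokr → titenbokr, kewekv → tikewekv, bovvikw → tibovvikw) add the prefix ti-.
So gewukv → tigewukv.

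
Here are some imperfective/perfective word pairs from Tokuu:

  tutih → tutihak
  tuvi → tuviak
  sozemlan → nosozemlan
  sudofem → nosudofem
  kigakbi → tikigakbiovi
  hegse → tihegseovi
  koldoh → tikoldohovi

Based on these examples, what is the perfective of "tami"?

tamiak

tuvi and kigakbi both end in -i yet inflect differently (tuviak, tikigakbiovi), so the final letter is not what conditions the rule; the first letter is.
"tami" begins with t-. The stems beginning with t- (tutih → tutihak, tuvi → tuviak) add -ak.
The other patterns: stems beginning with s- add the prefix no-; stems beginning with h- or k- add ti- … -ovi around the stem.
So tami → tamiak.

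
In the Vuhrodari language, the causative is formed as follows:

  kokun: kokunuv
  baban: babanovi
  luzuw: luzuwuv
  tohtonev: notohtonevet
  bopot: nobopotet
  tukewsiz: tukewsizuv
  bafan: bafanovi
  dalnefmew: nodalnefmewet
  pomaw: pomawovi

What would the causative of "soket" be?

dalnefmew and pomaw both end in -w yet inflect differently (nodalnefmewet, pomawovi), so the final letter is not what conditions the rule; the last vowel is.
"soket" has last vowel 'e'. The stems whose last vowel is 'e' (tohtonev → notohtonevet, dalnefmew → nodalnefmewet) add no- … -et around the stem.
The other patterns: stems whose last vowel is 'a' add -ovi; stems whose last vowel is 'i' or 'u' add -uv.
So soket → nosoketet.

nosoketet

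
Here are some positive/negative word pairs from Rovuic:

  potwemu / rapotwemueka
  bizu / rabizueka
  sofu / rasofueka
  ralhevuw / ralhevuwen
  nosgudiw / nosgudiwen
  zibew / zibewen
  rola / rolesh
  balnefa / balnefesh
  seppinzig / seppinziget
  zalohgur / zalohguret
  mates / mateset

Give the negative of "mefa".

mefesh

potwemu and ralhevuw both have last vowel 'u' yet inflect differently (rapotwemueka, ralhevuwen), so the last vowel is not what conditions the rule; the final letter is.
"mefa" ends in -a. The stems ending in -a (rola → rolesh, balnefa → balnefesh) drop the final letter and add -esh.
The other patterns: stems ending in -u add ra- … -eka around the stem; stems ending in -w add -en; stems ending in -g, -r or -s add -et.
So mefa → mefesh.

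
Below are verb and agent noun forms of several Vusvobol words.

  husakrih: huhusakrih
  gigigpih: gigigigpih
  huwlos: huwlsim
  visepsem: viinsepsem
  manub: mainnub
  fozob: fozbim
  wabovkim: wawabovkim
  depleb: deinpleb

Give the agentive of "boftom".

fozob and depleb both end in -b yet inflect differently (fozbim, deinpleb), so the final letter is not what conditions the rule; the last vowel is.
"boftom" has last vowel 'o'. The stems whose last vowel is 'o' (fozob → fozbim, huwlos → huwlsim) delete the last vowel and add -im.
The other patterns: stems whose last vowel is 'i' repeat the first consonant+vowel as a prefix; stems whose last vowel is 'e' or 'u' insert -in- after the first vowel.
So boftom → boftmim.

boftmim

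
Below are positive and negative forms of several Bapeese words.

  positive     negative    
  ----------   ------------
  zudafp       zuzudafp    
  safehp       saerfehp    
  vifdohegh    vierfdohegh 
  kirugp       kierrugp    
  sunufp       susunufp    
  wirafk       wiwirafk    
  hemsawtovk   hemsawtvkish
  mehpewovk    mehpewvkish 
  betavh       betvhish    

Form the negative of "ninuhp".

hemsawtovk and wirafk both end in -k yet inflect differently (hemsawtvkish, wiwirafk), so the final letter is not what conditions the rule; the second-to-last letter is.
"ninuhp" has second-to-last letter 'h'. The one such stem in the data (safehp → saerfehp) inserts -er- after the first vowel (as do vifdohegh, kirugp), so the same rule applies.
So ninuhp → niernuhp.

niernuhp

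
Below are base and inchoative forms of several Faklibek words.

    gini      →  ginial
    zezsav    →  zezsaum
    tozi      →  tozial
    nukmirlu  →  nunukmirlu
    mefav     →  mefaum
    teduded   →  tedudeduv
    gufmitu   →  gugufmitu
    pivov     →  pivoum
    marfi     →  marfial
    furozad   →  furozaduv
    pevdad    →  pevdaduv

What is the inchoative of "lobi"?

mefav and pevdad both have last vowel 'a' yet inflect differently (mefaum, pevdaduv), so the last vowel is not what conditions the rule; the final letter is.
"lobi" ends in -i. The stems ending in -i (tozi → tozial, gini → ginial, marfi → marfial) add -al.
So lobi → lobial.

lobial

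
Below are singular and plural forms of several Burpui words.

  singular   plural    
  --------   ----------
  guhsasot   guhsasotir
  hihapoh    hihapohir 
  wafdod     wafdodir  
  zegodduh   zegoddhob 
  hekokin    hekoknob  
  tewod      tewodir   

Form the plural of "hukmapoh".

hukmapohir

"hukmapoh" has last vowel 'o'. The stems whose last vowel is 'o' (wafdod → wafdodir, hihapoh → hihapohir, tewod → tewodir) add -ir.
The other pattern: stems whose last vowel is 'i' or 'u' delete the last vowel and add -ob.
So hukmapoh → hukmapohir.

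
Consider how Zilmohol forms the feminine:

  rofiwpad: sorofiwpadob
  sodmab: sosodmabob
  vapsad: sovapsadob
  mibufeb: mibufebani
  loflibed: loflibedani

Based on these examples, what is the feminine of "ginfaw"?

soginfawob

"ginfaw" has last vowel 'a'. The stems whose last vowel is 'a' (rofiwpad → sorofiwpadob, sodmab → sosodmabob, vapsad → sovapsadob) add so- … -ob around the stem.
The other pattern: stems whose last vowel is 'e' add -ani.
So ginfaw → soginfawob.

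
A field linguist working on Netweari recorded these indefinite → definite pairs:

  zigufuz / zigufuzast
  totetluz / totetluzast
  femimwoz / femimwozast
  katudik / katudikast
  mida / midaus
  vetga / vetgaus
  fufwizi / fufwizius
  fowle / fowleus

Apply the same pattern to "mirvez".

mirvezast

katudik and fufwizi both have last vowel 'i' yet inflect differently (katudikast, fufwizius), so the last vowel is not what conditions the rule; whether the stem ends in a vowel or a consonant is.
"mirvez" ends in a consonant. The stems ending in a consonant (zigufuz → zigufuzast, totetluz → totetluzast, femimwoz → femimwozast) add -ast.
So mirvez → mirvezast.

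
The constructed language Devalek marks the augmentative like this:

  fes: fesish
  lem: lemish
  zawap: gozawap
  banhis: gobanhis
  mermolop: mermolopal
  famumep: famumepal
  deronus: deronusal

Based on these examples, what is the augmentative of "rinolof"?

rinolofal

fes and banhis both end in -s yet inflect differently (fesish, gobanhis), so the final letter is not what conditions the rule; the number of vowels is.
"rinolof" has 3 vowels. The stems with 3 vowels (mermolop → mermolopal, famumep → famumepal, deronus → deronusal) add -al.
So rinolof → rinolofal.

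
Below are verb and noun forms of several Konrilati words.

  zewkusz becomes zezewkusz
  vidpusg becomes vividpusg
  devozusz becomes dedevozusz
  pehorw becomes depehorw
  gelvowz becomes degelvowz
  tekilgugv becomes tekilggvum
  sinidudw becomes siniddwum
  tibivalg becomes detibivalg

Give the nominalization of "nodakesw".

zewkusz and gelvowz both end in -z yet inflect differently (zezewkusz, degelvowz), so the final letter is not what conditions the rule; the second-to-last letter is.
"nodakesw" has second-to-last letter 's'. The stems whose second-to-last letter is 's' (devozusz → dedevozusz, zewkusz → zezewkusz, vidpusg → vividpusg) repeat the first consonant+vowel as a prefix.
The other patterns: stems whose second-to-last letter is 'd' or 'g' delete the last vowel and add -um; stems whose second-to-last letter is 'l', 'r' or 'w' add the prefix de-.
So nodakesw → nonodakesw.

nonodakesw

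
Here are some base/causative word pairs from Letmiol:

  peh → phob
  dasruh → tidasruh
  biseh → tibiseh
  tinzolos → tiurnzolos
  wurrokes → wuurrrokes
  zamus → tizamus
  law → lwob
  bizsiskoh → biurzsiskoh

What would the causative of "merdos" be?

timerdos

peh and biseh both end in -h yet inflect differently (phob, tibiseh), so the final letter is not what conditions the rule; the number of vowels is.
"merdos" has 2 vowels. The stems with 2 vowels (biseh → tibiseh, zamus → tizamus, dasruh → tidasruh) add the prefix ti-.
So merdos → timerdos.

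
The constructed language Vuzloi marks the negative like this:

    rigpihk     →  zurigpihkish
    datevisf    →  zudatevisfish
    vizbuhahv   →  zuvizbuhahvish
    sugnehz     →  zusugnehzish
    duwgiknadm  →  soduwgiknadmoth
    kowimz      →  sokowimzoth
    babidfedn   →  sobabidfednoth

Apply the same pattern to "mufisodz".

somufisodzoth

sugnehz and kowimz both end in -z yet inflect differently (zusugnehzish, sokowimzoth), so the final letter is not what conditions the rule; the second-to-last letter is.
"mufisodz" has second-to-last letter 'd'. The stems whose second-to-last letter is 'd' (duwgiknadm → soduwgiknadmoth, babidfedn → sobabidfednoth) add so- … -oth around the stem.
The other pattern: stems whose second-to-last letter is 'h' or 's' add zu- … -ish around the stem.
So mufisodz → somufisodzoth.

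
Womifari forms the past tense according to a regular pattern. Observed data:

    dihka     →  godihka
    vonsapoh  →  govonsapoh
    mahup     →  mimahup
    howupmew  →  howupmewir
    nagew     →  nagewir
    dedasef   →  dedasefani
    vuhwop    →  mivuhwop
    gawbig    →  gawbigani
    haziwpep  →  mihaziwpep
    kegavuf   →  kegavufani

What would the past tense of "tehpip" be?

"tehpip" ends in -p. The stems ending in -p (vuhwop → mivuhwop, haziwpep → mihaziwpep, mahup → mimahup) add the prefix mi-.
The other patterns: stems ending in -f or -g add -ani; stems ending in -w add -ir; stems ending in -a or -h add the prefix go-.
So tehpip → mitehpip.

mitehpip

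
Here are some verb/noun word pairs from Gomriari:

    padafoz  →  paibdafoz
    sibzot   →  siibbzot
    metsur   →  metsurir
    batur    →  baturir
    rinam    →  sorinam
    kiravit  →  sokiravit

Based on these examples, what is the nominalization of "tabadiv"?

"tabadiv" has last vowel 'i'. The one such stem in the data (kiravit → sokiravit) adds the prefix so-, so the same rule applies.
The other patterns: stems whose last vowel is 'o' insert -ib- after the first vowel; stems whose last vowel is 'u' add -ir.
So tabadiv → sotabadiv.

sotabadiv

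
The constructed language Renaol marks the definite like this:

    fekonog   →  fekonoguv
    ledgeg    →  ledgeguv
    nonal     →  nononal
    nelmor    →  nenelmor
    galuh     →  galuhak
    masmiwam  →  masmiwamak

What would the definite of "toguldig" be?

fekonog and nelmor both have last vowel 'o' yet inflect differently (fekonoguv, nenelmor), so the last vowel is not what conditions the rule; the final letter is.
"toguldig" ends in -g. The stems ending in -g (fekonog → fekonoguv, ledgeg → ledgeguv) add -uv.
The other patterns: stems ending in -l or -r repeat the first consonant+vowel as a prefix; stems ending in -h or -m add -ak.
So toguldig → toguldiguv.

toguldiguv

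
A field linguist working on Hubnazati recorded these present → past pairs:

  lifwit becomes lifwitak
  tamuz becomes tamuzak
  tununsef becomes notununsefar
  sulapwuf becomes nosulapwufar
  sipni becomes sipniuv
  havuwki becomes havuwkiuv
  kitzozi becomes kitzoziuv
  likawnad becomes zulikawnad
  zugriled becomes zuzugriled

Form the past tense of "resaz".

tamuz and sulapwuf both have last vowel 'u' yet inflect differently (tamuzak, nosulapwufar), so the last vowel is not what conditions the rule; the final letter is.
"resaz" ends in -z. The one such stem in the data (tamuz → tamuzak) adds -ak, so the same rule applies.
The other patterns: stems ending in -f add no- … -ar around the stem; stems ending in -i add -uv; stems ending in -d add the prefix zu-.
So resaz → resazak.

resazak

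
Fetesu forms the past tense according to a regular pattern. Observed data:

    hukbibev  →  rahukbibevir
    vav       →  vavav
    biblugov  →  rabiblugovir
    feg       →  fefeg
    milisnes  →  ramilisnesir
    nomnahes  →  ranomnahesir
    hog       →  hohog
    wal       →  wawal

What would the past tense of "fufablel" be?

vav and hukbibev both end in -v yet inflect differently (vavav, rahukbibevir), so the final letter is not what conditions the rule; the number of vowels is.
"fufablel" has 3 vowels. The stems with 3 vowels (hukbibev → rahukbibevir, milisnes → ramilisnesir, biblugov → rabiblugovir) add ra- … -ir around the stem.
So fufablel → rafufablelir.

rafufablelir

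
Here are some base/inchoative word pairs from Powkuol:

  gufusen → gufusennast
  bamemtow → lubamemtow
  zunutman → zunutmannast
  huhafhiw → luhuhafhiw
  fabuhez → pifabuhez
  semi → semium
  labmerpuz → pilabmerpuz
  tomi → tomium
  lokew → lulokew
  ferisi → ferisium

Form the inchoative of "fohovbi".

fohovbium

lokew and gufusen both have last vowel 'e' yet inflect differently (lulokew, gufusennast), so the last vowel is not what conditions the rule; the final letter is.
"fohovbi" ends in -i. The stems ending in -i (ferisi → ferisium, tomi → tomium, semi → semium) add -um.
So fohovbi → fohovbium.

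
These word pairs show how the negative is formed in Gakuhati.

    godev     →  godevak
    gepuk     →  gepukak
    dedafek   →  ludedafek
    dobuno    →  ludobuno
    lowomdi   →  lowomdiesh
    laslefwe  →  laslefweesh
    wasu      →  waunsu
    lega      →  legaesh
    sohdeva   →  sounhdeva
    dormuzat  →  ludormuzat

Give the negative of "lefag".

lefagesh

gepuk and dedafek both end in -k yet inflect differently (gepukak, ludedafek), so the final letter is not what conditions the rule; the first letter is.
"lefag" begins with l-. The stems beginning with l- (lowomdi → lowomdiesh, laslefwe → laslefweesh, lega → legaesh) add -esh.
The other patterns: stems beginning with g- add -ak; stems beginning with d- add the prefix lu-; stems beginning with s- or w- insert -un- after the first vowel.
So lefag → lefagesh.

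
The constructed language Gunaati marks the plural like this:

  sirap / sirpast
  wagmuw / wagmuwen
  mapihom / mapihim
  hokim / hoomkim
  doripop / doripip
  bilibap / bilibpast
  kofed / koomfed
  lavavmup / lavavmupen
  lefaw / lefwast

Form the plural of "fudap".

"fudap" has last vowel 'a'. The stems whose last vowel is 'a' (lefaw → lefwast, bilibap → bilibpast, sirap → sirpast) delete the last vowel and add -ast.
The other patterns: stems whose last vowel is 'e' or 'i' insert -om- after the first vowel; stems whose last vowel is 'o' change the last vowel to 'i'; stems whose last vowel is 'u' add -en.
So fudap → fudpast.

fudpast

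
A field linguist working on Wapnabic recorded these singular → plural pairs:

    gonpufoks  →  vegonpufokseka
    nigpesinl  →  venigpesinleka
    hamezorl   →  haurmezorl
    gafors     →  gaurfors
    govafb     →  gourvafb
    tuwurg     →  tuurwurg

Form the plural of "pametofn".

paurmetofn

"pametofn" has second-to-last letter 'f'. The one such stem in the data (govafb → gourvafb) inserts -ur- after the first vowel (as do hamezorl, gafors), so the same rule applies.
The other pattern: stems whose second-to-last letter is 'k' or 'n' add ve- … -eka around the stem.
So pametofn → paurmetofn.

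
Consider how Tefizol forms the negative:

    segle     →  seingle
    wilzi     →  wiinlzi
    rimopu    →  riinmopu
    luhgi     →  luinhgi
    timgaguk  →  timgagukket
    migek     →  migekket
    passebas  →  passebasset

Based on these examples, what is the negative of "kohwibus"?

kohwibusset

rimopu and timgaguk both have last vowel 'u' yet inflect differently (riinmopu, timgagukket), so the last vowel is not what conditions the rule; whether the stem ends in a vowel or a consonant is.
"kohwibus" ends in a consonant. The stems ending in a consonant (timgaguk → timgagukket, migek → migekket, passebas → passebasset) double the final consonant and add -et.
So kohwibus → kohwibusset.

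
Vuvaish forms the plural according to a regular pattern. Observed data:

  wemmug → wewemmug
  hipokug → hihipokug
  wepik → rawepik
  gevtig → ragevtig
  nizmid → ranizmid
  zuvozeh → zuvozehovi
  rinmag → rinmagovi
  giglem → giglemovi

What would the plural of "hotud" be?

hohotud

wemmug and gevtig both end in -g yet inflect differently (wewemmug, ragevtig), so the final letter is not what conditions the rule; the last vowel is.
"hotud" has last vowel 'u'. The stems whose last vowel is 'u' (wemmug → wewemmug, hipokug → hihipokug) repeat the first consonant+vowel as a prefix.
So hotud → hohotud.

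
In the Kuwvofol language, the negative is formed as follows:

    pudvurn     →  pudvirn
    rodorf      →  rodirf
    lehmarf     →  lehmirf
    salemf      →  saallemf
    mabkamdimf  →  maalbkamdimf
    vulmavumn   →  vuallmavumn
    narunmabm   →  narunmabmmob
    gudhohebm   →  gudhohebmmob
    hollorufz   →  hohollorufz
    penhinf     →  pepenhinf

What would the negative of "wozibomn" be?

rodorf and salemf both end in -f yet inflect differently (rodirf, saallemf), so the final letter is not what conditions the rule; the second-to-last letter is.
"wozibomn" has second-to-last letter 'm'. The stems whose second-to-last letter is 'm' (salemf → saallemf, mabkamdimf → maalbkamdimf, vulmavumn → vuallmavumn) insert -al- after the first vowel.
The other patterns: stems whose second-to-last letter is 'r' change the last vowel to 'i'; stems whose second-to-last letter is 'b' double the final consonant and add -ob; stems whose second-to-last letter is 'f' or 'n' repeat the first consonant+vowel as a prefix.
So wozibomn → woalzibomn.

woalzibomn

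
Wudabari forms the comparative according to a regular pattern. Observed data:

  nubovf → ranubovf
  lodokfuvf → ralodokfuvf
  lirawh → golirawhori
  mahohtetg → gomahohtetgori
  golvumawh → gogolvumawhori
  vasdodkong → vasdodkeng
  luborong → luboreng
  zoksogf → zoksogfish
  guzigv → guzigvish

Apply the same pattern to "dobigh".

dobighish

mahohtetg and vasdodkong both end in -g yet inflect differently (gomahohtetgori, vasdodkeng), so the final letter is not what conditions the rule; the second-to-last letter is.
"dobigh" has second-to-last letter 'g'. The stems whose second-to-last letter is 'g' (zoksogf → zoksogfish, guzigv → guzigvish) add -ish.
The other patterns: stems whose second-to-last letter is 'v' add the prefix ra-; stems whose second-to-last letter is 't' or 'w' add go- … -ori around the stem; stems whose second-to-last letter is 'n' change the last vowel to 'e'.
So dobigh → dobighish.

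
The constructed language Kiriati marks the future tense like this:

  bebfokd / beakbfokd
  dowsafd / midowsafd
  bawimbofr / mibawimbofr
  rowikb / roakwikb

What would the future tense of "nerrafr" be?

minerrafr

"nerrafr" has second-to-last letter 'f'. The stems whose second-to-last letter is 'f' (dowsafd → midowsafd, bawimbofr → mibawimbofr) add the prefix mi-.
The other pattern: stems whose second-to-last letter is 'k' insert -ak- after the first vowel.
So nerrafr → minerrafr.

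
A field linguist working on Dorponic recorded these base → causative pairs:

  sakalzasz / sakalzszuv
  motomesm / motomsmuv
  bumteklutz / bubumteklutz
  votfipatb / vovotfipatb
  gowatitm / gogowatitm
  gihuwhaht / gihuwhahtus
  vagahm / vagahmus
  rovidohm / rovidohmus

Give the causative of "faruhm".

faruhmus

sakalzasz and bumteklutz both end in -z yet inflect differently (sakalzszuv, bubumteklutz), so the final letter is not what conditions the rule; the second-to-last letter is.
"faruhm" has second-to-last letter 'h'. The stems whose second-to-last letter is 'h' (gihuwhaht → gihuwhahtus, vagahm → vagahmus, rovidohm → rovidohmus) add -us.
So faruhm → faruhmus.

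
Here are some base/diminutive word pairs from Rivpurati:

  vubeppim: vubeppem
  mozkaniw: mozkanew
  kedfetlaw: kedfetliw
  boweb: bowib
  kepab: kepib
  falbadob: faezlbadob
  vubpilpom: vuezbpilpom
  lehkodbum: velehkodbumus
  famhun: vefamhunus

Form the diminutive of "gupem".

mozkaniw and kedfetlaw both end in -w yet inflect differently (mozkanew, kedfetliw), so the final letter is not what conditions the rule; the last vowel is.
"gupem" has last vowel 'e'. The one such stem in the data (boweb → bowib) changes the last vowel to 'i' (as do kedfetlaw, kepab), so the same rule applies.
The other patterns: stems whose last vowel is 'i' change the last vowel to 'e'; stems whose last vowel is 'o' insert -ez- after the first vowel; stems whose last vowel is 'u' add ve- … -us around the stem.
So gupem → gupim.

gupim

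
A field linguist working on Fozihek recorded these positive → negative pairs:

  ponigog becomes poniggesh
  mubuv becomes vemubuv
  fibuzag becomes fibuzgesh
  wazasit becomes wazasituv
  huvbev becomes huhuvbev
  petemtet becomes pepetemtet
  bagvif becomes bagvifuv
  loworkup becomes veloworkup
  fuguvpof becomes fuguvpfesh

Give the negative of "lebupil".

"lebupil" has last vowel 'i'. The stems whose last vowel is 'i' (bagvif → bagvifuv, wazasit → wazasituv) add -uv.
So lebupil → lebupiluv.

lebupiluv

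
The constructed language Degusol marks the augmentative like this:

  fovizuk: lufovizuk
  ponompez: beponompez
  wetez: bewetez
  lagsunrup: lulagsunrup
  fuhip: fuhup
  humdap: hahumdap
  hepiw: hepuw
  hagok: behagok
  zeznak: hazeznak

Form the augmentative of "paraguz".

luparaguz

lagsunrup and fuhip both end in -p yet inflect differently (lulagsunrup, fuhup), so the final letter is not what conditions the rule; the last vowel is.
"paraguz" has last vowel 'u'. The stems whose last vowel is 'u' (lagsunrup → lulagsunrup, fovizuk → lufovizuk) add the prefix lu-.
So paraguz → luparaguz.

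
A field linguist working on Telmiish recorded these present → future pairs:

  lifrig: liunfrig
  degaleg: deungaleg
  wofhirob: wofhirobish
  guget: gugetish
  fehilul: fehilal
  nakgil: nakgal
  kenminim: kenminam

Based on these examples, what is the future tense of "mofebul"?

degaleg and guget both have last vowel 'e' yet inflect differently (deungaleg, gugetish), so the last vowel is not what conditions the rule; the final letter is.
"mofebul" ends in -l. The stems ending in -l (fehilul → fehilal, nakgil → nakgal) change the last vowel to 'a'.
The other patterns: stems ending in -g insert -un- after the first vowel; stems ending in -b or -t add -ish.
So mofebul → mofebal.

mofebal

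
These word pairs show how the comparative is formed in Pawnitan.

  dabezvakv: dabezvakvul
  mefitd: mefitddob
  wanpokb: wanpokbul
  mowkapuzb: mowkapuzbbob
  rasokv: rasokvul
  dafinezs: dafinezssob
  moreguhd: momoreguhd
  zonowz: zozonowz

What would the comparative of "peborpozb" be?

"peborpozb" has second-to-last letter 'z'. The stems whose second-to-last letter is 'z' (dafinezs → dafinezssob, mowkapuzb → mowkapuzbbob) double the final consonant and add -ob.
The other patterns: stems whose second-to-last letter is 'k' add -ul; stems whose second-to-last letter is 'h' or 'w' repeat the first consonant+vowel as a prefix.
So peborpozb → peborpozbbob.

peborpozbbob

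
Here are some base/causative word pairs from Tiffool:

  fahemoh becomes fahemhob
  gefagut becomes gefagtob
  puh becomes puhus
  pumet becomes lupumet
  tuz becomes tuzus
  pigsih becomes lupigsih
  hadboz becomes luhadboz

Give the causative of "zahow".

luzahow

puh and pigsih both end in -h yet inflect differently (puhus, lupigsih), so the final letter is not what conditions the rule; the number of vowels is.
"zahow" has 2 vowels. The stems with 2 vowels (pigsih → lupigsih, pumet → lupumet, hadboz → luhadboz) add the prefix lu-.
The other patterns: stems with 1 vowel add -us; stems with 3 vowels delete the last vowel and add -ob.
So zahow → luzahow.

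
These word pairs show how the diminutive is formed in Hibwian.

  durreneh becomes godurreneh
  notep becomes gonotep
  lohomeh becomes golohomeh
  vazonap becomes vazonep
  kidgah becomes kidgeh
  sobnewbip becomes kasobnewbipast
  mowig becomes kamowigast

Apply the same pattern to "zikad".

notep and vazonap both end in -p yet inflect differently (gonotep, vazonep), so the final letter is not what conditions the rule; the last vowel is.
"zikad" has last vowel 'a'. The stems whose last vowel is 'a' (vazonap → vazonep, kidgah → kidgeh) change the last vowel to 'e'.
So zikad → ziked.

ziked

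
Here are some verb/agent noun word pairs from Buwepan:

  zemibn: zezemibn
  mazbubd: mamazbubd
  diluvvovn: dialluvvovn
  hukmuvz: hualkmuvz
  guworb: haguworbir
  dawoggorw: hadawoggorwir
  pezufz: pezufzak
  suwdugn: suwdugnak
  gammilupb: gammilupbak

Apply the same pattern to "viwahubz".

zemibn and diluvvovn both end in -n yet inflect differently (zezemibn, dialluvvovn), so the final letter is not what conditions the rule; the second-to-last letter is.
"viwahubz" has second-to-last letter 'b'. The stems whose second-to-last letter is 'b' (zemibn → zezemibn, mazbubd → mamazbubd) repeat the first consonant+vowel as a prefix.
So viwahubz → viviwahubz.

viviwahubz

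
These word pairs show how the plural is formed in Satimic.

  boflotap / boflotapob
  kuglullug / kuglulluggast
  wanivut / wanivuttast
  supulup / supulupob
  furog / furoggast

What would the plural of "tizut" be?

tizuttast

supulup and wanivut both have last vowel 'u' yet inflect differently (supulupob, wanivuttast), so the last vowel is not what conditions the rule; the final letter is.
"tizut" ends in -t. The one such stem in the data (wanivut → wanivuttast) doubles the final consonant and adds -ast (as do furog, kuglullug), so the same rule applies.
So tizut → tizuttast.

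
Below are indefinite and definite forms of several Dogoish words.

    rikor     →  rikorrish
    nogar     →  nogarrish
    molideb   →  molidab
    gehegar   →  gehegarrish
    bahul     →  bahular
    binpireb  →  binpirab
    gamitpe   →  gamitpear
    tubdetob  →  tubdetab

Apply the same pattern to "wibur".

tubdetob and rikor both have last vowel 'o' yet inflect differently (tubdetab, rikorrish), so the last vowel is not what conditions the rule; the final letter is.
"wibur" ends in -r. The stems ending in -r (rikor → rikorrish, gehegar → gehegarrish, nogar → nogarrish) double the final consonant and add -ish.
The other patterns: stems ending in -b change the last vowel to 'a'; stems ending in -e or -l add -ar.
So wibur → wiburrish.

wiburrish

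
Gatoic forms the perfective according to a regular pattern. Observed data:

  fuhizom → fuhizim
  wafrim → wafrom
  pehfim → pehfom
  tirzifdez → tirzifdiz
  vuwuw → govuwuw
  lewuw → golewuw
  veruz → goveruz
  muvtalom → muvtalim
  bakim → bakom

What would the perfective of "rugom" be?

rugim

"rugom" has last vowel 'o'. The stems whose last vowel is 'o' (muvtalom → muvtalim, fuhizom → fuhizim) change the last vowel to 'i'.
The other patterns: stems whose last vowel is 'u' add the prefix go-; stems whose last vowel is 'i' change the last vowel to 'o'.
So rugom → rugim.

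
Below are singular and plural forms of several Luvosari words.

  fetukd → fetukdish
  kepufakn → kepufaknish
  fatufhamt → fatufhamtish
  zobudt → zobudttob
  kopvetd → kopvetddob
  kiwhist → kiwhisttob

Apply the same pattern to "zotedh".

fatufhamt and zobudt both end in -t yet inflect differently (fatufhamtish, zobudttob), so the final letter is not what conditions the rule; the second-to-last letter is.
"zotedh" has second-to-last letter 'd'. The one such stem in the data (zobudt → zobudttob) doubles the final consonant and adds -ob (as do kopvetd, kiwhist), so the same rule applies.
The other pattern: stems whose second-to-last letter is 'k' or 'm' add -ish.
So zotedh → zotedhhob.

zotedhhob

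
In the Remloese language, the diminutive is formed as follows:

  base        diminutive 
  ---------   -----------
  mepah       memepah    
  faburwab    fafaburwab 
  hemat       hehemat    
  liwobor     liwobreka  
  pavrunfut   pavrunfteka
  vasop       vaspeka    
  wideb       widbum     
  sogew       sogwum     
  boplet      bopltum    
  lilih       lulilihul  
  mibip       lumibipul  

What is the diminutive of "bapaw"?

hemat and pavrunfut both end in -t yet inflect differently (hehemat, pavrunfteka), so the final letter is not what conditions the rule; the last vowel is.
"bapaw" has last vowel 'a'. The stems whose last vowel is 'a' (mepah → memepah, faburwab → fafaburwab, hemat → hehemat) repeat the first consonant+vowel as a prefix.
So bapaw → babapaw.

babapaw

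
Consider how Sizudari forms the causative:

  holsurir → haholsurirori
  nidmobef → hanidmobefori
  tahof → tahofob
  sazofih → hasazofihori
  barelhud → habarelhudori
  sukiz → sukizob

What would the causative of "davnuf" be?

davnufob

nidmobef and tahof both end in -f yet inflect differently (hanidmobefori, tahofob), so the final letter is not what conditions the rule; the number of vowels is.
"davnuf" has 2 vowels. The stems with 2 vowels (sukiz → sukizob, tahof → tahofob) add -ob.
So davnuf → davnufob.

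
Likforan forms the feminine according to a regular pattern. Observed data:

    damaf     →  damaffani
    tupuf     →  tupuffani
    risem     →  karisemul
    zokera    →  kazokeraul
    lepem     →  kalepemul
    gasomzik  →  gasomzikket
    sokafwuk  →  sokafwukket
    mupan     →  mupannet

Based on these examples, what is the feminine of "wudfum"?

kawudfumul

damaf and zokera both have last vowel 'a' yet inflect differently (damaffani, kazokeraul), so the last vowel is not what conditions the rule; the final letter is.
"wudfum" ends in -m. The stems ending in -m (risem → karisemul, lepem → kalepemul) add ka- … -ul around the stem.
The other patterns: stems ending in -f double the final consonant and add -ani; stems ending in -k or -n double the final consonant and add -et.
So wudfum → kawudfumul.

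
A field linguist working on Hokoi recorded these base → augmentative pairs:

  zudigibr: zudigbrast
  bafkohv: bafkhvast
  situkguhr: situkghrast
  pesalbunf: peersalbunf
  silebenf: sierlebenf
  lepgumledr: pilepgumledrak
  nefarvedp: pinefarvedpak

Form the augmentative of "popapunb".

poerpapunb

zudigibr and lepgumledr both end in -r yet inflect differently (zudigbrast, pilepgumledrak), so the final letter is not what conditions the rule; the second-to-last letter is.
"popapunb" has second-to-last letter 'n'. The stems whose second-to-last letter is 'n' (pesalbunf → peersalbunf, silebenf → sierlebenf) insert -er- after the first vowel.
The other patterns: stems whose second-to-last letter is 'b' or 'h' delete the last vowel and add -ast; stems whose second-to-last letter is 'd' add pi- … -ak around the stem.
So popapunb → poerpapunb.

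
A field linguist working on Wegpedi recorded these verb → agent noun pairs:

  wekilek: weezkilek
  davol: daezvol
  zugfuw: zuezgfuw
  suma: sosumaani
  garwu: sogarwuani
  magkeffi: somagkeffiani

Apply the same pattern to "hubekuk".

huezbekuk

zugfuw and garwu both have last vowel 'u' yet inflect differently (zuezgfuw, sogarwuani), so the last vowel is not what conditions the rule; whether the stem ends in a vowel or a consonant is.
"hubekuk" ends in a consonant. The stems ending in a consonant (wekilek → weezkilek, davol → daezvol, zugfuw → zuezgfuw) insert -ez- after the first vowel.
So hubekuk → huezbekuk.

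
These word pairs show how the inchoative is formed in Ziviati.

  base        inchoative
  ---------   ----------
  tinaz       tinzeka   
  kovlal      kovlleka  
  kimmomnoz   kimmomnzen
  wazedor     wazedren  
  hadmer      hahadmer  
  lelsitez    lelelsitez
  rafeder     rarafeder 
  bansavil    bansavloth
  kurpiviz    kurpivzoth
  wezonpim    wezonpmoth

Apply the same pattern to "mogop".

mogpen

"mogop" has last vowel 'o'. The stems whose last vowel is 'o' (kimmomnoz → kimmomnzen, wazedor → wazedren) delete the last vowel and add -en.
The other patterns: stems whose last vowel is 'a' delete the last vowel and add -eka; stems whose last vowel is 'e' repeat the first consonant+vowel as a prefix; stems whose last vowel is 'i' delete the last vowel and add -oth.
So mogop → mogpen.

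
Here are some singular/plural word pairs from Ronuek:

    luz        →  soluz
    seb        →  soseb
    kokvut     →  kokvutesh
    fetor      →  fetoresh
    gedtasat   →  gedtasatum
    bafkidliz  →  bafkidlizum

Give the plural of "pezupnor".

kokvut and gedtasat both end in -t yet inflect differently (kokvutesh, gedtasatum), so the final letter is not what conditions the rule; the number of vowels is.
"pezupnor" has 3 vowels. The stems with 3 vowels (gedtasat → gedtasatum, bafkidliz → bafkidlizum) add -um.
The other patterns: stems with 1 vowel add the prefix so-; stems with 2 vowels add -esh.
So pezupnor → pezupnorum.

pezupnorum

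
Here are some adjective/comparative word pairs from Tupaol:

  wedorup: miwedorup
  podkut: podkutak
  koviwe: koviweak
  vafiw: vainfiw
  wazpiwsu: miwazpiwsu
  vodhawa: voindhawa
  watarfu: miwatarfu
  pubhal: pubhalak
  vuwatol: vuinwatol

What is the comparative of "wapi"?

"wapi" begins with w-. The stems beginning with w- (wazpiwsu → miwazpiwsu, wedorup → miwedorup, watarfu → miwatarfu) add the prefix mi-.
The other patterns: stems beginning with v- insert -in- after the first vowel; stems beginning with k- or p- add -ak.
So wapi → miwapi.

miwapi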